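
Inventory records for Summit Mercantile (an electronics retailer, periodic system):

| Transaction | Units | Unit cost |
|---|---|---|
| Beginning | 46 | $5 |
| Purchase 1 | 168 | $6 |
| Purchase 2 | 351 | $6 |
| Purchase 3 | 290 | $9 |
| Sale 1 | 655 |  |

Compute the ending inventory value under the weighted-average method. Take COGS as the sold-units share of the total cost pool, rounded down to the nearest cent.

Sale 1, sell 655: 655/855 × $5,954.00 → $4,561.25
Ending inventory (cost pool remaining) = $1,392.75

Ending inventory = $1,392.75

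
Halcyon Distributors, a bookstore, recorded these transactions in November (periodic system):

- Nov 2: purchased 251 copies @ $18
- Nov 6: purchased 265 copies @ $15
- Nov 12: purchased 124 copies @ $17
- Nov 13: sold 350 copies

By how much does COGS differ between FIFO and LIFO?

$505

FIFO COGS: 251 @ $18 + 99 @ $15 = $6,003
LIFO COGS: 124 @ $17 + 226 @ $15 = $5,498
Difference = |$6,003 − $5,498| = $505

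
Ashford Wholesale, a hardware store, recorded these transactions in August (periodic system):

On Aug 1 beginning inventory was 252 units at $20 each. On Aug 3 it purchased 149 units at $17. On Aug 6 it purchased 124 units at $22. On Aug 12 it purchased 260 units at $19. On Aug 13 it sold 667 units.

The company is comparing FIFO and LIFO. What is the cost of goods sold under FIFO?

COGS = $12,999

FIFO COGS: 252 @ $20 + 149 @ $17 + 124 @ $22 + 142 @ $19 = $12,999
LIFO COGS: 260 @ $19 + 124 @ $22 + 149 @ $17 + 134 @ $20 = $12,881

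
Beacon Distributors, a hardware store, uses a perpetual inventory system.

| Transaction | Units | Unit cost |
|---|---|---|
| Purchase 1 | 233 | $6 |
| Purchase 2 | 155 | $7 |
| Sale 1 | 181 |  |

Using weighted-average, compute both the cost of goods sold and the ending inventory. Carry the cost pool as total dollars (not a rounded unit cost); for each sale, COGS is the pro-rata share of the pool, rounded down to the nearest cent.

COGS = $1,158.30; ending inventory = $1,324.70

After Purchase 1: 233 on hand, pool $1,398.00 (≈ $6.0000 each)
After Purchase 2: 388 on hand, pool $2,483.00 (≈ $6.3995 each)
Sale 1, sell 181: 181/388 × $2,483.00 → $1,158.30
Ending inventory (cost pool remaining) = $1,324.70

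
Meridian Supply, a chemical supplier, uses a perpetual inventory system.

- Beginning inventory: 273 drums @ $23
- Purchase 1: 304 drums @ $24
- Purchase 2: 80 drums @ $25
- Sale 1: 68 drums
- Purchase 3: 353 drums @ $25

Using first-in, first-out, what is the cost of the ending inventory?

Ending inventory = $22,836

Sale 1 (68) [FIFO — oldest first]: 68 @ $23 = $1,564
Ending inventory: 205 @ $23 + 304 @ $24 + 80 @ $25 + 353 @ $25 = $22,836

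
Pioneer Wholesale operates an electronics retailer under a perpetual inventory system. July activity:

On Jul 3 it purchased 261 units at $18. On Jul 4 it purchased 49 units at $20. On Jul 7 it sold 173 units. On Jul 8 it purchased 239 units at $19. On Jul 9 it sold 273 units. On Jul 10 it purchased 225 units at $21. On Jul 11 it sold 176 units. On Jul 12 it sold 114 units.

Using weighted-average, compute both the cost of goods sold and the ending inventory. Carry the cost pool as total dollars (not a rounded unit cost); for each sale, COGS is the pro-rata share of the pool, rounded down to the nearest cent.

After Jul 3: 261 on hand, pool $4,698.00 (≈ $18.0000 each)
After Jul 4: 310 on hand, pool $5,678.00 (≈ $18.3161 each)
Jul 7, sell 173: 173/310 × $5,678.00 → $3,168.69
After Jul 8: 376 on hand, pool $7,050.31 (≈ $18.7508 each)
Jul 9, sell 273: 273/376 × $7,050.31 → $5,118.97
After Jul 10: 328 on hand, pool $6,656.34 (≈ $20.2937 each)
Jul 11, sell 176: 176/328 × $6,656.34 → $3,571.69
Jul 12, sell 114: 114/152 × $3,084.65 → $2,313.48
Total COGS = $3,168.69 + $5,118.97 + $3,571.69 + $2,313.48 = $14,172.83
Ending inventory (cost pool remaining) = $771.17

COGS = $14,172.83; ending inventory = $771.17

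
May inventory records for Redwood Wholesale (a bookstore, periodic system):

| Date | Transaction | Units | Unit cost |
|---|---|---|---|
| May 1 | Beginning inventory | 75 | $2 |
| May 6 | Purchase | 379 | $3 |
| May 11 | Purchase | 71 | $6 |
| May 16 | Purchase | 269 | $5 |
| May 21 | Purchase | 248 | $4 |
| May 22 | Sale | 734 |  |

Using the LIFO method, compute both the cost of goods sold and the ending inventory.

COGS = $3,201; ending inventory = $849

May 22, 734 sold [LIFO — newest first]: 248 @ $4 + 269 @ $5 + 71 @ $6 + 146 @ $3 = $3,201
Ending inventory: 75 @ $2 + 233 @ $3 = $849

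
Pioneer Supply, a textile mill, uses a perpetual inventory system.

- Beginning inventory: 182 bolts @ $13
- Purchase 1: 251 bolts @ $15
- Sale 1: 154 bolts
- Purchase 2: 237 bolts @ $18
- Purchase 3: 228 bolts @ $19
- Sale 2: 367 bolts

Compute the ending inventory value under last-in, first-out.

Sale 1 (154) [LIFO — newest first]: 154 @ $15 = $2,310
Sale 2 (367) [LIFO — newest first]: 228 @ $19 + 139 @ $18 = $6,834
Total COGS = $2,310 + $6,834 = $9,144
Ending inventory: 182 @ $13 + 97 @ $15 + 98 @ $18 = $5,585

Ending inventory = $5,585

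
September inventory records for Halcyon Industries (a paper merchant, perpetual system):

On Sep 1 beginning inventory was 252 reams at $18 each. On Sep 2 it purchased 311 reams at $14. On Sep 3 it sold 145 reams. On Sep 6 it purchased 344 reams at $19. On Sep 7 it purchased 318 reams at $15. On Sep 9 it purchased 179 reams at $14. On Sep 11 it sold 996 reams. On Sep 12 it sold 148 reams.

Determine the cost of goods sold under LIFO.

COGS = $20,632

Sep 3, 145 sold [LIFO — newest first]: 145 @ $14 = $2,030
Sep 11, 996 sold [LIFO — newest first]: 179 @ $14 + 318 @ $15 + 344 @ $19 + 155 @ $14 = $15,982
Sep 12, 148 sold [LIFO — newest first]: 11 @ $14 + 137 @ $18 = $2,620
Total COGS = $2,030 + $15,982 + $2,620 = $20,632
Ending inventory: 115 @ $18 = $2,070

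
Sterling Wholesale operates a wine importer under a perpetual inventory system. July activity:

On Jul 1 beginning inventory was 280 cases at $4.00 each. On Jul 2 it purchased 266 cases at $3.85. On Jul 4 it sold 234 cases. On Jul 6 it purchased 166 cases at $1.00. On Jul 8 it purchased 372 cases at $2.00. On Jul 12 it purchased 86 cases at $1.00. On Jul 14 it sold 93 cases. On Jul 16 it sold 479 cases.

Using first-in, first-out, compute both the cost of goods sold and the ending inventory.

COGS = $2,498.10; ending inventory = $642.00

Jul 4, 234 sold [FIFO — oldest first]: 234 @ $4.00 = $936.00
Jul 14, 93 sold [FIFO — oldest first]: 46 @ $4.00 + 47 @ $3.85 = $364.95
Jul 16, 479 sold [FIFO — oldest first]: 219 @ $3.85 + 166 @ $1.00 + 94 @ $2.00 = $1,197.15
Total COGS = $936.00 + $364.95 + $1,197.15 = $2,498.10
Ending inventory: 278 @ $2.00 + 86 @ $1.00 = $642.00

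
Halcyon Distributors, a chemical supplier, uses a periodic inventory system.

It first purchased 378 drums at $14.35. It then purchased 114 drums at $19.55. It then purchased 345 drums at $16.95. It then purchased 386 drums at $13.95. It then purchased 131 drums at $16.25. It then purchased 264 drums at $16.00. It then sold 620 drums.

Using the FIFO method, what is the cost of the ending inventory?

Ending inventory = $15,415.60

Sale 1 (620) [FIFO — oldest first]: 378 @ $14.35 + 114 @ $19.55 + 128 @ $16.95 = $9,822.60
Ending inventory: 217 @ $16.95 + 386 @ $13.95 + 131 @ $16.25 + 264 @ $16.00 = $15,415.60
Check: goods available $25,238.20 = COGS $9,822.60 + ending $15,415.60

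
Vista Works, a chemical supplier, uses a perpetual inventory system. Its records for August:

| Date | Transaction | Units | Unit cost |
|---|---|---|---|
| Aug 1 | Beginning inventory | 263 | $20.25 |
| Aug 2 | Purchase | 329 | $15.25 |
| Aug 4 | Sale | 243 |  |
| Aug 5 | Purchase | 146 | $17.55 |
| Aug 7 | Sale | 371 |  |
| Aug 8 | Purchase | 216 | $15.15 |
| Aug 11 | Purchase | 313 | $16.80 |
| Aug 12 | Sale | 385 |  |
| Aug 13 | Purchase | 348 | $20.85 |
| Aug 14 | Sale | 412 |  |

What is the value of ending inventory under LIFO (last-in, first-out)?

Aug 4, 243 sold [LIFO — newest first]: 243 @ $15.25 = $3,705.75
Aug 7, 371 sold [LIFO — newest first]: 146 @ $17.55 + 86 @ $15.25 + 139 @ $20.25 = $6,688.55
Aug 12, 385 sold [LIFO — newest first]: 313 @ $16.80 + 72 @ $15.15 = $6,349.20
Aug 14, 412 sold [LIFO — newest first]: 348 @ $20.85 + 64 @ $15.15 = $8,225.40
Total COGS = $3,705.75 + $6,688.55 + $6,349.20 + $8,225.40 = $24,968.90
Ending inventory: 124 @ $20.25 + 80 @ $15.15 = $3,723.00
Check: goods available $28,691.90 = COGS $24,968.90 + ending $3,723.00

Ending inventory = $3,723.00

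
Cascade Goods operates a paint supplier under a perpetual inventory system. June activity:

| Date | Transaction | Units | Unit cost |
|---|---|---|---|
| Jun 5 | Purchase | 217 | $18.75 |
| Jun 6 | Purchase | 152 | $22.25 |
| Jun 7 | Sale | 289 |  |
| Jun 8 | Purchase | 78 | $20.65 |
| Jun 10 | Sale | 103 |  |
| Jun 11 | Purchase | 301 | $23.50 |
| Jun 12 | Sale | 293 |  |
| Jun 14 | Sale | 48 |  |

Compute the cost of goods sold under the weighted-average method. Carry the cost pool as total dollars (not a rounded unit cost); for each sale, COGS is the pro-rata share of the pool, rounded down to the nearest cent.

After Jun 5: 217 on hand, pool $4,068.75 (≈ $18.7500 each)
After Jun 6: 369 on hand, pool $7,450.75 (≈ $20.1917 each)
Jun 7, sell 289: 289/369 × $7,450.75 → $5,835.41
After Jun 8: 158 on hand, pool $3,226.04 (≈ $20.4180 each)
Jun 10, sell 103: 103/158 × $3,226.04 → $2,103.05
After Jun 11: 356 on hand, pool $8,196.49 (≈ $23.0238 each)
Jun 12, sell 293: 293/356 × $8,196.49 → $6,745.98
Jun 14, sell 48: 48/63 × $1,450.51 → $1,105.15
Total COGS = $5,835.41 + $2,103.05 + $6,745.98 + $1,105.15 = $15,789.59
Ending inventory (cost pool remaining) = $345.36

COGS = $15,789.59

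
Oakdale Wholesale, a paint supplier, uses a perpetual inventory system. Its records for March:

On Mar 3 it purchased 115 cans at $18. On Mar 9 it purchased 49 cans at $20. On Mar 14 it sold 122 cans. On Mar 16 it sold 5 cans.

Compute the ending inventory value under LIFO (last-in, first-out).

Mar 14, 122 sold [LIFO — newest first]: 49 @ $20 + 73 @ $18 = $2,294
Mar 16, 5 sold [LIFO — newest first]: 5 @ $18 = $90
Total COGS = $2,294 + $90 = $2,384
Ending inventory: 37 @ $18 = $666

Ending inventory = $666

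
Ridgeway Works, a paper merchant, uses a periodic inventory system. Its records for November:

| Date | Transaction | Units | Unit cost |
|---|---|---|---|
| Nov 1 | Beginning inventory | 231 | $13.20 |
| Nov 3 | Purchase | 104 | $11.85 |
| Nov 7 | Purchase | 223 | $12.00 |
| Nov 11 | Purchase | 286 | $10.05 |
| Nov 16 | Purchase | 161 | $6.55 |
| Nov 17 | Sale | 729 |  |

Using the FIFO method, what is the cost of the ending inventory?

Nov 17, 729 sold [FIFO — oldest first]: 231 @ $13.20 + 104 @ $11.85 + 223 @ $12.00 + 171 @ $10.05 = $8,676.15
Ending inventory: 115 @ $10.05 + 161 @ $6.55 = $2,210.30

Ending inventory = $2,210.30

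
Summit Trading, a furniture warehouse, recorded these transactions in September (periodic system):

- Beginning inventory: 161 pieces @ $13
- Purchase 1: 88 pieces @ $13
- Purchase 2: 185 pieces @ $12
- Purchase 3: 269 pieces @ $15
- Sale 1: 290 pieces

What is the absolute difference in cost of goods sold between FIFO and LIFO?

FIFO COGS: 161 @ $13 + 88 @ $13 + 41 @ $12 = $3,729
LIFO COGS: 269 @ $15 + 21 @ $12 = $4,287
Difference = |$3,729 − $4,287| = $558

$558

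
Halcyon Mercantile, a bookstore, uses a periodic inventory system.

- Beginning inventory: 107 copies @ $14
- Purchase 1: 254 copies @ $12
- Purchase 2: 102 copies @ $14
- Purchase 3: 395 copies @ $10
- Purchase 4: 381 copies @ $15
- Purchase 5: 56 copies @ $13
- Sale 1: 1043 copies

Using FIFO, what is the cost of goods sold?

COGS = $12,699

Sale 1 (1043) [FIFO — oldest first]: 107 @ $14 + 254 @ $12 + 102 @ $14 + 395 @ $10 + 185 @ $15 = $12,699
Ending inventory: 196 @ $15 + 56 @ $13 = $3,668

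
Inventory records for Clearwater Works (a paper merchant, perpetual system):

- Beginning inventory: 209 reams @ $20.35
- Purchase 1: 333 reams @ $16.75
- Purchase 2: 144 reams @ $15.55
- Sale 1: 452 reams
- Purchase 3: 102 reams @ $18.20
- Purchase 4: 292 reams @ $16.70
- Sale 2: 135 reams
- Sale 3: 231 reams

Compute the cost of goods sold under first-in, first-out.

Sale 1 (452) [FIFO — oldest first]: 209 @ $20.35 + 243 @ $16.75 = $8,323.40
Sale 2 (135) [FIFO — oldest first]: 90 @ $16.75 + 45 @ $15.55 = $2,207.25
Sale 3 (231) [FIFO — oldest first]: 99 @ $15.55 + 102 @ $18.20 + 30 @ $16.70 = $3,896.85
Total COGS = $8,323.40 + $2,207.25 + $3,896.85 = $14,427.50
Ending inventory: 262 @ $16.70 = $4,375.40

COGS = $14,427.50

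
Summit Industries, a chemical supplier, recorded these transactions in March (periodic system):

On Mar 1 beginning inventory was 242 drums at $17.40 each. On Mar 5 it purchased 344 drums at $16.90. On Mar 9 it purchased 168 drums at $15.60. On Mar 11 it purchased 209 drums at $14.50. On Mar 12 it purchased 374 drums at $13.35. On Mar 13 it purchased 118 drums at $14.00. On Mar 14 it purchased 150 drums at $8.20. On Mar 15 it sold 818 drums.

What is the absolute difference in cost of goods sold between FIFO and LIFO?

$3,146.30

FIFO COGS: 242 @ $17.40 + 344 @ $16.90 + 168 @ $15.60 + 64 @ $14.50 = $13,573.20
LIFO COGS: 150 @ $8.20 + 118 @ $14.00 + 374 @ $13.35 + 176 @ $14.50 = $10,426.90
Difference = |$13,573.20 − $10,426.90| = $3,146.30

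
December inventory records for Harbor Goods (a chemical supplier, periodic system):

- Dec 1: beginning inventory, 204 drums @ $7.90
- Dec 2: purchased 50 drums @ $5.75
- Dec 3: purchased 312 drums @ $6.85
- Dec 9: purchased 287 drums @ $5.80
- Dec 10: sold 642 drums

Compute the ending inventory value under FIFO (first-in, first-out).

Ending inventory = $1,223.80

Dec 10, 642 sold [FIFO — oldest first]: 204 @ $7.90 + 50 @ $5.75 + 312 @ $6.85 + 76 @ $5.80 = $4,477.10
Ending inventory: 211 @ $5.80 = $1,223.80
Check: goods available $5,700.90 = COGS $4,477.10 + ending $1,223.80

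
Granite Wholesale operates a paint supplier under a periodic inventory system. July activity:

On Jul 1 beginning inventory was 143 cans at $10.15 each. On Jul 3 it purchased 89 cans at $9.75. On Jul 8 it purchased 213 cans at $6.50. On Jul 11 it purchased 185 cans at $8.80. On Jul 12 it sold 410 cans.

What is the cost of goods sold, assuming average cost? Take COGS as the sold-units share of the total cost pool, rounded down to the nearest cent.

COGS = $3,469.83

Jul 12, sell 410: 410/630 × $5,331.70 → $3,469.83
Ending inventory (cost pool remaining) = $1,861.87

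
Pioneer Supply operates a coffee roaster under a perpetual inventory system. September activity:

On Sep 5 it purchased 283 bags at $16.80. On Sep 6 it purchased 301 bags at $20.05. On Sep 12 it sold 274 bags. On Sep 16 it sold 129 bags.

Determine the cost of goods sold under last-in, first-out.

COGS = $7,748.65

Sep 12, 274 sold [LIFO — newest first]: 274 @ $20.05 = $5,493.70
Sep 16, 129 sold [LIFO — newest first]: 27 @ $20.05 + 102 @ $16.80 = $2,254.95
Total COGS = $5,493.70 + $2,254.95 = $7,748.65
Ending inventory: 181 @ $16.80 = $3,040.80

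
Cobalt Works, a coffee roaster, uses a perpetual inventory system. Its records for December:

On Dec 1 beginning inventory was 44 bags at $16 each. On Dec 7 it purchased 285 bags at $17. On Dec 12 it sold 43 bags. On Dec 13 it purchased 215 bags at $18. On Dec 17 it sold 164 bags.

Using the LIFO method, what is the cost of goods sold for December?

COGS = $3,683

Dec 12, 43 sold [LIFO — newest first]: 43 @ $17 = $731
Dec 17, 164 sold [LIFO — newest first]: 164 @ $18 = $2,952
Total COGS = $731 + $2,952 = $3,683
Ending inventory: 44 @ $16 + 242 @ $17 + 51 @ $18 = $5,736
Check: goods available $9,419 = COGS $3,683 + ending $5,736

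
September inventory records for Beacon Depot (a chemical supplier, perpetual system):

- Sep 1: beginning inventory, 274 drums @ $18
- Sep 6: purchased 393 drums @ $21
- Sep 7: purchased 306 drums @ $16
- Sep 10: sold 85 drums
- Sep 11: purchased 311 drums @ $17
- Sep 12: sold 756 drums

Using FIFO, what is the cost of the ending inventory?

Sep 10, 85 sold [FIFO — oldest first]: 85 @ $18 = $1,530
Sep 12, 756 sold [FIFO — oldest first]: 189 @ $18 + 393 @ $21 + 174 @ $16 = $14,439
Total COGS = $1,530 + $14,439 = $15,969
Ending inventory: 132 @ $16 + 311 @ $17 = $7,399

Ending inventory = $7,399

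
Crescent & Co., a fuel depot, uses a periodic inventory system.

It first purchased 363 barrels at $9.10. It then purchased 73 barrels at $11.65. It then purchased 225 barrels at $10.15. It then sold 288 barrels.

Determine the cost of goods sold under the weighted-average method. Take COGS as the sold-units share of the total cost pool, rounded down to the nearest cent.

COGS = $2,804.84

Sale 1, sell 288: 288/661 × $6,437.50 → $2,804.84
Ending inventory (cost pool remaining) = $3,632.66
Check: goods available $6,437.50 = COGS $2,804.84 + ending $3,632.66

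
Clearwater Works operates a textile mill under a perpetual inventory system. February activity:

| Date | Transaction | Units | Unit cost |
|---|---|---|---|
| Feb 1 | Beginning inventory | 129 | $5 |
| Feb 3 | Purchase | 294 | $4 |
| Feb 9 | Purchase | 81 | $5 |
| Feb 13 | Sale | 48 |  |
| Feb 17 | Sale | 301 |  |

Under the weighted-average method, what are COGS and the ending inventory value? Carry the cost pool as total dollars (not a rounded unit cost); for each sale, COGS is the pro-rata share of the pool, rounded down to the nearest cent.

COGS = $1,541.41; ending inventory = $684.59

After Feb 1: 129 on hand, pool $645.00 (≈ $5.0000 each)
After Feb 3: 423 on hand, pool $1,821.00 (≈ $4.3050 each)
After Feb 9: 504 on hand, pool $2,226.00 (≈ $4.4167 each)
Feb 13, sell 48: 48/504 × $2,226.00 → $212.00
Feb 17, sell 301: 301/456 × $2,014.00 → $1,329.41
Total COGS = $212.00 + $1,329.41 = $1,541.41
Ending inventory (cost pool remaining) = $684.59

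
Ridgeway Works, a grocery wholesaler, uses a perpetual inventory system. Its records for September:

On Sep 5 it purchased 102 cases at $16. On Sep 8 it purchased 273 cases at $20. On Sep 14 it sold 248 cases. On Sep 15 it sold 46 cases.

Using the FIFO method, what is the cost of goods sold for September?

Sep 14, 248 sold [FIFO — oldest first]: 102 @ $16 + 146 @ $20 = $4,552
Sep 15, 46 sold [FIFO — oldest first]: 46 @ $20 = $920
Total COGS = $4,552 + $920 = $5,472
Ending inventory: 81 @ $20 = $1,620

COGS = $5,472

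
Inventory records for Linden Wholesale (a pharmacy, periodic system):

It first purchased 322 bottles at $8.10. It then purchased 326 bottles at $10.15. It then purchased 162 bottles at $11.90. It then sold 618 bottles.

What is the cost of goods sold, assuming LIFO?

Sale 1 (618) [LIFO — newest first]: 162 @ $11.90 + 326 @ $10.15 + 130 @ $8.10 = $6,289.70
Ending inventory: 192 @ $8.10 = $1,555.20

COGS = $6,289.70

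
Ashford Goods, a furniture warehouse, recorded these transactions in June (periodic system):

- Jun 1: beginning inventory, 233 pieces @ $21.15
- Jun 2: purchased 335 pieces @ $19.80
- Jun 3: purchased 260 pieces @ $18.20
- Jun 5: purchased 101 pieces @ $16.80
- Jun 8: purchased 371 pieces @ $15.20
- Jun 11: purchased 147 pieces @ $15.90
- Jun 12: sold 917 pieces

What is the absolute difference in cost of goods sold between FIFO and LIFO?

FIFO COGS: 233 @ $21.15 + 335 @ $19.80 + 260 @ $18.20 + 89 @ $16.80 = $17,788.15
LIFO COGS: 147 @ $15.90 + 371 @ $15.20 + 101 @ $16.80 + 260 @ $18.20 + 38 @ $19.80 = $15,157.70
Difference = |$17,788.15 − $15,157.70| = $2,630.45

$2,630.45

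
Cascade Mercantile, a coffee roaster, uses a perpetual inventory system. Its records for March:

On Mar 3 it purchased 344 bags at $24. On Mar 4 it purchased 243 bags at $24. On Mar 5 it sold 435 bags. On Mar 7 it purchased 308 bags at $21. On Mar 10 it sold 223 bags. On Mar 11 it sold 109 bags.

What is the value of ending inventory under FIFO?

Ending inventory = $2,688

Mar 5, 435 sold [FIFO — oldest first]: 344 @ $24 + 91 @ $24 = $10,440
Mar 10, 223 sold [FIFO — oldest first]: 152 @ $24 + 71 @ $21 = $5,139
Mar 11, 109 sold [FIFO — oldest first]: 109 @ $21 = $2,289
Total COGS = $10,440 + $5,139 + $2,289 = $17,868
Ending inventory: 128 @ $21 = $2,688
Check: goods available $20,556 = COGS $17,868 + ending $2,688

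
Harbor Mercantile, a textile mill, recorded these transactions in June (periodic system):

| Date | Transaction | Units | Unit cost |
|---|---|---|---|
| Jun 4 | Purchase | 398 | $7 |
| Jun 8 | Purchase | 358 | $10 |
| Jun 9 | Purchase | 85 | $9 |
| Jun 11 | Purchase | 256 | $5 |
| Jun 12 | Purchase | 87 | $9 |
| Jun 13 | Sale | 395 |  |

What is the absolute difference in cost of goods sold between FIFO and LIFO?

$234

FIFO COGS: 395 @ $7 = $2,765
LIFO COGS: 87 @ $9 + 256 @ $5 + 52 @ $9 = $2,531
Difference = |$2,765 − $2,531| = $234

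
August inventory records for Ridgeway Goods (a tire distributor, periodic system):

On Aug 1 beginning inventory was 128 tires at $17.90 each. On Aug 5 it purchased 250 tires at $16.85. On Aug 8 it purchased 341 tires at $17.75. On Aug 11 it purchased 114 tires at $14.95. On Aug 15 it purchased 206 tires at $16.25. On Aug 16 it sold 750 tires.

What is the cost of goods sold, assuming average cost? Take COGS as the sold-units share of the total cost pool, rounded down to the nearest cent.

Aug 16, sell 750: 750/1039 × $17,608.25 → $12,710.47
Ending inventory (cost pool remaining) = $4,897.78

COGS = $12,710.47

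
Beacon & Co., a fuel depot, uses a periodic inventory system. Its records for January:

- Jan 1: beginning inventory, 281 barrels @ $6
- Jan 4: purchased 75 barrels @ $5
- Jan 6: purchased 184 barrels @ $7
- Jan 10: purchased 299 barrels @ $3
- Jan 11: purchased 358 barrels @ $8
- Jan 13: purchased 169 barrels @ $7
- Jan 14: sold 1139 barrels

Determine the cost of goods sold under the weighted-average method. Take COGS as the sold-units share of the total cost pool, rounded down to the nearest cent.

COGS = $6,914.88

Jan 14, sell 1139: 1139/1366 × $8,293.00 → $6,914.88
Ending inventory (cost pool remaining) = $1,378.12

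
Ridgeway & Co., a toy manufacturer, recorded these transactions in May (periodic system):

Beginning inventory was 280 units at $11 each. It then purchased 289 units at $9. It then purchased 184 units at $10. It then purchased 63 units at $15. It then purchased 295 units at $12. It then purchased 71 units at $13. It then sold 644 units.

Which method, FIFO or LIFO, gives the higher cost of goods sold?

LIFO

FIFO COGS: 280 @ $11 + 289 @ $9 + 75 @ $10 = $6,431
LIFO COGS: 71 @ $13 + 295 @ $12 + 63 @ $15 + 184 @ $10 + 31 @ $9 = $7,527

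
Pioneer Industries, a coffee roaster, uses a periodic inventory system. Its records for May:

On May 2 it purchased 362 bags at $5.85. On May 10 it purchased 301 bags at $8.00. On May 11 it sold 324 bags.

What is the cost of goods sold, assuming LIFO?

COGS = $2,542.55

May 11, 324 sold [LIFO — newest first]: 301 @ $8.00 + 23 @ $5.85 = $2,542.55
Ending inventory: 339 @ $5.85 = $1,983.15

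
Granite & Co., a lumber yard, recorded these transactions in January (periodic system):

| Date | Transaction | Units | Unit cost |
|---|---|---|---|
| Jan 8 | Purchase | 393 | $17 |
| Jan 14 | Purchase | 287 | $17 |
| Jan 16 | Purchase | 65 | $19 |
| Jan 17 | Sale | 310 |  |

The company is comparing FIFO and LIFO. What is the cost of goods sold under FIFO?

COGS = $5,270

FIFO COGS: 310 @ $17 = $5,270
LIFO COGS: 65 @ $19 + 245 @ $17 = $5,400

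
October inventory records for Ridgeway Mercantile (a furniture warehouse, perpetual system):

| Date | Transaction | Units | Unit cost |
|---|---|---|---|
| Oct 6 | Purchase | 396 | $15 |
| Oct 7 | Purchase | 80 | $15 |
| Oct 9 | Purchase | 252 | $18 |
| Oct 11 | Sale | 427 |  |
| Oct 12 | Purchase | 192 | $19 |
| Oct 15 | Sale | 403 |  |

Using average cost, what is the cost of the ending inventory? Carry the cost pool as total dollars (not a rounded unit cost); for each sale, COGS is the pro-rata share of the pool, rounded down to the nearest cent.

Ending inventory = $1,547.27

After Oct 6: 396 on hand, pool $5,940.00 (≈ $15.0000 each)
After Oct 7: 476 on hand, pool $7,140.00 (≈ $15.0000 each)
After Oct 9: 728 on hand, pool $11,676.00 (≈ $16.0385 each)
Oct 11, sell 427: 427/728 × $11,676.00 → $6,848.42
After Oct 12: 493 on hand, pool $8,475.58 (≈ $17.1918 each)
Oct 15, sell 403: 403/493 × $8,475.58 → $6,928.31
Total COGS = $6,848.42 + $6,928.31 = $13,776.73
Ending inventory (cost pool remaining) = $1,547.27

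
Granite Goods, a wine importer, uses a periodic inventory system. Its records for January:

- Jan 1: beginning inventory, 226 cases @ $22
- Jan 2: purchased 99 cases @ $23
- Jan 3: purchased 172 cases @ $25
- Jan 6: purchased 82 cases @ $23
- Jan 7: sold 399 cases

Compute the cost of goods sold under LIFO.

COGS = $9,475

Jan 7, 399 sold [LIFO — newest first]: 82 @ $23 + 172 @ $25 + 99 @ $23 + 46 @ $22 = $9,475
Ending inventory: 180 @ $22 = $3,960
Check: goods available $13,435 = COGS $9,475 + ending $3,960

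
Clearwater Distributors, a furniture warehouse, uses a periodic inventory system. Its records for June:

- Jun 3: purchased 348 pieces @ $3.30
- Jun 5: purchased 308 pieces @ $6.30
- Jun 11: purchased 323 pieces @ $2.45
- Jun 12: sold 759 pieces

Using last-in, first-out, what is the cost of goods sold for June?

COGS = $3,154.15

Jun 12, 759 sold [LIFO — newest first]: 323 @ $2.45 + 308 @ $6.30 + 128 @ $3.30 = $3,154.15
Ending inventory: 220 @ $3.30 = $726.00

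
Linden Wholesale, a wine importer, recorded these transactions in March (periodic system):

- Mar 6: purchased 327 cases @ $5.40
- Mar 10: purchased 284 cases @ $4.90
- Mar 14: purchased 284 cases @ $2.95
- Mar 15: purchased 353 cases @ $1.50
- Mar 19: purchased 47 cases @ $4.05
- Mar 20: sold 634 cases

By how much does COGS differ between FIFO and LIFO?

$1,815.10

FIFO COGS: 327 @ $5.40 + 284 @ $4.90 + 23 @ $2.95 = $3,225.25
LIFO COGS: 47 @ $4.05 + 353 @ $1.50 + 234 @ $2.95 = $1,410.15
Difference = |$3,225.25 − $1,410.15| = $1,815.10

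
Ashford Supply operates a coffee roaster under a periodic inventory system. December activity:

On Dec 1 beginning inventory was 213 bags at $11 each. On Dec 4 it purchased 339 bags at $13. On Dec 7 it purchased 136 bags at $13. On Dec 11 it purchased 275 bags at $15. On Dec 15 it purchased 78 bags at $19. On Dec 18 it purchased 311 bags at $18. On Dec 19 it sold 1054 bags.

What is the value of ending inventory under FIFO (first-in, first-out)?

Dec 19, 1054 sold [FIFO — oldest first]: 213 @ $11 + 339 @ $13 + 136 @ $13 + 275 @ $15 + 78 @ $19 + 13 @ $18 = $14,359
Ending inventory: 298 @ $18 = $5,364
Check: goods available $19,723 = COGS $14,359 + ending $5,364

Ending inventory = $5,364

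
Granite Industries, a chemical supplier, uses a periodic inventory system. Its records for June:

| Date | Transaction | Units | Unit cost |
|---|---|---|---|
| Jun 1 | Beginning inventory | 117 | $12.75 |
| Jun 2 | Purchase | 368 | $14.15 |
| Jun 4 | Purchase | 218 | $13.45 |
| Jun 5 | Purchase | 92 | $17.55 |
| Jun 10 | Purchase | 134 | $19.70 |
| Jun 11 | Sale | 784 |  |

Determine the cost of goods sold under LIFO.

COGS = $11,997.50

Jun 11, 784 sold [LIFO — newest first]: 134 @ $19.70 + 92 @ $17.55 + 218 @ $13.45 + 340 @ $14.15 = $11,997.50
Ending inventory: 117 @ $12.75 + 28 @ $14.15 = $1,887.95
Check: goods available $13,885.45 = COGS $11,997.50 + ending $1,887.95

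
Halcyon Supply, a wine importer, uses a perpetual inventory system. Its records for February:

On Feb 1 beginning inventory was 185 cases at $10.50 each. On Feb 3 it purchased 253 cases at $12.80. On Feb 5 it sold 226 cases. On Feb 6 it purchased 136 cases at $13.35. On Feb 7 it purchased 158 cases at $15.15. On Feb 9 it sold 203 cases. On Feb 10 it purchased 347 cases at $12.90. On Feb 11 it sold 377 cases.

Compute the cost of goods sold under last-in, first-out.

COGS = $10,764.05

Feb 5, 226 sold [LIFO — newest first]: 226 @ $12.80 = $2,892.80
Feb 9, 203 sold [LIFO — newest first]: 158 @ $15.15 + 45 @ $13.35 = $2,994.45
Feb 11, 377 sold [LIFO — newest first]: 347 @ $12.90 + 30 @ $13.35 = $4,876.80
Total COGS = $2,892.80 + $2,994.45 + $4,876.80 = $10,764.05
Ending inventory: 185 @ $10.50 + 27 @ $12.80 + 61 @ $13.35 = $3,102.45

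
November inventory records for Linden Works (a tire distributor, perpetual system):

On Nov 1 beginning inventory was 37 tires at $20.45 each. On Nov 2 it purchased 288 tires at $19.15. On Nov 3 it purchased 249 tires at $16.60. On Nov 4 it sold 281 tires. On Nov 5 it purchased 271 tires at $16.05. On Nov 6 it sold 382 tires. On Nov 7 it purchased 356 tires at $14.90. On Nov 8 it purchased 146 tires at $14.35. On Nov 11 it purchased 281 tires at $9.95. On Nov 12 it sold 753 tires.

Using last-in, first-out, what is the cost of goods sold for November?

COGS = $20,969.85

Nov 4, 281 sold [LIFO — newest first]: 249 @ $16.60 + 32 @ $19.15 = $4,746.20
Nov 6, 382 sold [LIFO — newest first]: 271 @ $16.05 + 111 @ $19.15 = $6,475.20
Nov 12, 753 sold [LIFO — newest first]: 281 @ $9.95 + 146 @ $14.35 + 326 @ $14.90 = $9,748.45
Total COGS = $4,746.20 + $6,475.20 + $9,748.45 = $20,969.85
Ending inventory: 37 @ $20.45 + 145 @ $19.15 + 30 @ $14.90 = $3,980.40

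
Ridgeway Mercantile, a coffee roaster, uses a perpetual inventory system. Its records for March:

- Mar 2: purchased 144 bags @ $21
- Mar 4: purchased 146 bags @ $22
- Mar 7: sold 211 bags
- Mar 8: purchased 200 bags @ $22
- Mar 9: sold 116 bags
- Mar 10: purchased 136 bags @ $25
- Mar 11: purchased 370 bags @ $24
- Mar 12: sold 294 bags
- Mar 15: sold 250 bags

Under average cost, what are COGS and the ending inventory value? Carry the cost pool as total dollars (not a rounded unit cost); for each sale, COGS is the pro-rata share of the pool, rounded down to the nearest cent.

After Mar 2: 144 on hand, pool $3,024.00 (≈ $21.0000 each)
After Mar 4: 290 on hand, pool $6,236.00 (≈ $21.5034 each)
Mar 7, sell 211: 211/290 × $6,236.00 → $4,537.22
After Mar 8: 279 on hand, pool $6,098.78 (≈ $21.8594 each)
Mar 9, sell 116: 116/279 × $6,098.78 → $2,535.69
After Mar 10: 299 on hand, pool $6,963.09 (≈ $23.2879 each)
After Mar 11: 669 on hand, pool $15,843.09 (≈ $23.6817 each)
Mar 12, sell 294: 294/669 × $15,843.09 → $6,962.43
Mar 15, sell 250: 250/375 × $8,880.66 → $5,920.44
Total COGS = $4,537.22 + $2,535.69 + $6,962.43 + $5,920.44 = $19,955.78
Ending inventory (cost pool remaining) = $2,960.22

COGS = $19,955.78; ending inventory = $2,960.22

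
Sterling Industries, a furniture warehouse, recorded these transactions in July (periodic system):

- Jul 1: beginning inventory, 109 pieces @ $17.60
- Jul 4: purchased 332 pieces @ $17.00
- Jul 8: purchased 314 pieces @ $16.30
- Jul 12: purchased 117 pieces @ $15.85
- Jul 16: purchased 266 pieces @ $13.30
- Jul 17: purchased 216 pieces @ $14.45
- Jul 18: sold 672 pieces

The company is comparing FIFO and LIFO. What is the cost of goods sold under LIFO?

COGS = $9,703.35

FIFO COGS: 109 @ $17.60 + 332 @ $17.00 + 231 @ $16.30 = $11,327.70
LIFO COGS: 216 @ $14.45 + 266 @ $13.30 + 117 @ $15.85 + 73 @ $16.30 = $9,703.35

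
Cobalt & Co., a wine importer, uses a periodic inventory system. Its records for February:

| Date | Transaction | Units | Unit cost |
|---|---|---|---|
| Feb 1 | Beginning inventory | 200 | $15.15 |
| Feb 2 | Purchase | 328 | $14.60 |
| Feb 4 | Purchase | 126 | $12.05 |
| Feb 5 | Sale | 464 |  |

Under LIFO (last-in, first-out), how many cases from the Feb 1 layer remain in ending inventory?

Feb 5, 464 sold [LIFO — newest first]: 126 @ $12.05 + 328 @ $14.60 + 10 @ $15.15 = $6,458.60
Ending inventory: 190 @ $15.15 = $2,878.50
Check: goods available $9,337.10 = COGS $6,458.60 + ending $2,878.50

190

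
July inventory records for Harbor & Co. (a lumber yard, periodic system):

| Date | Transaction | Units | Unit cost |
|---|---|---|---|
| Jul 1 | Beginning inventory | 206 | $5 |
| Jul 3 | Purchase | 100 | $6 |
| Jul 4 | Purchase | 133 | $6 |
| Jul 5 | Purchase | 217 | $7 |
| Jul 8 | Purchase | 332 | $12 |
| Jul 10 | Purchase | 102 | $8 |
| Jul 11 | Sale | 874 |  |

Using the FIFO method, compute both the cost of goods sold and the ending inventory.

Jul 11, 874 sold [FIFO — oldest first]: 206 @ $5 + 100 @ $6 + 133 @ $6 + 217 @ $7 + 218 @ $12 = $6,563
Ending inventory: 114 @ $12 + 102 @ $8 = $2,184

COGS = $6,563; ending inventory = $2,184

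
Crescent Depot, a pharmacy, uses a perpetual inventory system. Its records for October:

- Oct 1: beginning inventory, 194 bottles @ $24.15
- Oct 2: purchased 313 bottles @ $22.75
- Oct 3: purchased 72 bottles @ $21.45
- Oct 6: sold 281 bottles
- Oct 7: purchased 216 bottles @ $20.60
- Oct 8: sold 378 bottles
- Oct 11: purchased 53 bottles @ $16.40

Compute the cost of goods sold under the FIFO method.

COGS = $14,998.25

Oct 6, 281 sold [FIFO — oldest first]: 194 @ $24.15 + 87 @ $22.75 = $6,664.35
Oct 8, 378 sold [FIFO — oldest first]: 226 @ $22.75 + 72 @ $21.45 + 80 @ $20.60 = $8,333.90
Total COGS = $6,664.35 + $8,333.90 = $14,998.25
Ending inventory: 136 @ $20.60 + 53 @ $16.40 = $3,670.80
Check: goods available $18,669.05 = COGS $14,998.25 + ending $3,670.80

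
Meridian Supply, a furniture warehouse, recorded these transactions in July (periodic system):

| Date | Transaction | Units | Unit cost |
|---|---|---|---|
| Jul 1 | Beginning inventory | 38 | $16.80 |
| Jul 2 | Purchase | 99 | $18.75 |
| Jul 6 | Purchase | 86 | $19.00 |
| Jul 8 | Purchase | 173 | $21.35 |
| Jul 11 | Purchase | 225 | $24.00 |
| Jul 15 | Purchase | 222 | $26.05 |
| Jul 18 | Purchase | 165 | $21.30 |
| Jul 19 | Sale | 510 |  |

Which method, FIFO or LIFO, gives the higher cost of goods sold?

FIFO COGS: 38 @ $16.80 + 99 @ $18.75 + 86 @ $19.00 + 173 @ $21.35 + 114 @ $24.00 = $10,558.20
LIFO COGS: 165 @ $21.30 + 222 @ $26.05 + 123 @ $24.00 = $12,249.60

LIFO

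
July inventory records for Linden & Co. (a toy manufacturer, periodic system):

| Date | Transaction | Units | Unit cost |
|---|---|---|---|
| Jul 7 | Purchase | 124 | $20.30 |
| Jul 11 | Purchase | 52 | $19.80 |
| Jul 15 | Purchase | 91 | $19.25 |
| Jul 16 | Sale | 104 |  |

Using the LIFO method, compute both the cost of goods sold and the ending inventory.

COGS = $2,009.15; ending inventory = $3,289.40

Jul 16, 104 sold [LIFO — newest first]: 91 @ $19.25 + 13 @ $19.80 = $2,009.15
Ending inventory: 124 @ $20.30 + 39 @ $19.80 = $3,289.40
Check: goods available $5,298.55 = COGS $2,009.15 + ending $3,289.40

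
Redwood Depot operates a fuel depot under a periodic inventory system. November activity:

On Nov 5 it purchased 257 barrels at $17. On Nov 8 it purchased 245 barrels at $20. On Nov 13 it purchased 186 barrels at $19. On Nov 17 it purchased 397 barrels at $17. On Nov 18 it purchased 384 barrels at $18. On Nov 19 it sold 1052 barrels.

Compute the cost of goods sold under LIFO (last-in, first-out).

COGS = $18,895

Nov 19, 1052 sold [LIFO — newest first]: 384 @ $18 + 397 @ $17 + 186 @ $19 + 85 @ $20 = $18,895
Ending inventory: 257 @ $17 + 160 @ $20 = $7,569
Check: goods available $26,464 = COGS $18,895 + ending $7,569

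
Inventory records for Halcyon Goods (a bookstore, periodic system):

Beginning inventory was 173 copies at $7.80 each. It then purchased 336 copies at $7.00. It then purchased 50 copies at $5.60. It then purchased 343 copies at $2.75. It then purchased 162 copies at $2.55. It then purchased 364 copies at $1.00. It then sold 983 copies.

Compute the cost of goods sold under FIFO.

Sale 1 (983) [FIFO — oldest first]: 173 @ $7.80 + 336 @ $7.00 + 50 @ $5.60 + 343 @ $2.75 + 81 @ $2.55 = $5,131.20
Ending inventory: 81 @ $2.55 + 364 @ $1.00 = $570.55

COGS = $5,131.20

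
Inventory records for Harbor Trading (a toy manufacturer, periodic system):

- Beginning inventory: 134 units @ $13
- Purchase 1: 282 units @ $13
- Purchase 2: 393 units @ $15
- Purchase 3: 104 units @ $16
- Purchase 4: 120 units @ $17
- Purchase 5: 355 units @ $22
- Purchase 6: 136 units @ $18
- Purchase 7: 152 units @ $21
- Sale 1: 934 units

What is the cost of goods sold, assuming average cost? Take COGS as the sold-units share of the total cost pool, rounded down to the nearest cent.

Sale 1, sell 934: 934/1676 × $28,457.00 → $15,858.49
Ending inventory (cost pool remaining) = $12,598.51

COGS = $15,858.49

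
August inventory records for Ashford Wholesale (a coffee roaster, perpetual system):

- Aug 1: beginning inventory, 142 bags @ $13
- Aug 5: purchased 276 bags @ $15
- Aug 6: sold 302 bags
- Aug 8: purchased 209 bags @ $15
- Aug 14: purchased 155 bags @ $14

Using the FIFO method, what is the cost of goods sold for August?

COGS = $4,246

Aug 6, 302 sold [FIFO — oldest first]: 142 @ $13 + 160 @ $15 = $4,246
Ending inventory: 116 @ $15 + 209 @ $15 + 155 @ $14 = $7,045
Check: goods available $11,291 = COGS $4,246 + ending $7,045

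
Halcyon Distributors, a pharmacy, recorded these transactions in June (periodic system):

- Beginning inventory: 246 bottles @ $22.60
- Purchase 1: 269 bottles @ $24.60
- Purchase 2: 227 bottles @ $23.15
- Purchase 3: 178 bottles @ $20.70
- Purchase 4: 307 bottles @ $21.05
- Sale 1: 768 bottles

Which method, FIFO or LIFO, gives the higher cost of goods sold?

FIFO COGS: 246 @ $22.60 + 269 @ $24.60 + 227 @ $23.15 + 26 @ $20.70 = $17,970.25
LIFO COGS: 307 @ $21.05 + 178 @ $20.70 + 227 @ $23.15 + 56 @ $24.60 = $16,779.60

FIFO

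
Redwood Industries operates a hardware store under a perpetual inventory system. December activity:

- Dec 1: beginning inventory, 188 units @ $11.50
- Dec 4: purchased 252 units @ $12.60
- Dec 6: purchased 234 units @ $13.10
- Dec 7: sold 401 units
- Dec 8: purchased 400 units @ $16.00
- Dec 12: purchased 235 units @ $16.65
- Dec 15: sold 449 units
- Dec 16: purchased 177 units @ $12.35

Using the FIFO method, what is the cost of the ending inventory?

Ending inventory = $9,682.70

Dec 7, 401 sold [FIFO — oldest first]: 188 @ $11.50 + 213 @ $12.60 = $4,845.80
Dec 15, 449 sold [FIFO — oldest first]: 39 @ $12.60 + 234 @ $13.10 + 176 @ $16.00 = $6,372.80
Total COGS = $4,845.80 + $6,372.80 = $11,218.60
Ending inventory: 224 @ $16.00 + 235 @ $16.65 + 177 @ $12.35 = $9,682.70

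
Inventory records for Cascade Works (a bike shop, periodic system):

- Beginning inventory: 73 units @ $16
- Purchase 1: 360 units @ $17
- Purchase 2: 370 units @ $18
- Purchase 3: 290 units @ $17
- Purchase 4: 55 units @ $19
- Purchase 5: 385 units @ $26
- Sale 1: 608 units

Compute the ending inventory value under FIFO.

Ending inventory = $19,495

Sale 1 (608) [FIFO — oldest first]: 73 @ $16 + 360 @ $17 + 175 @ $18 = $10,438
Ending inventory: 195 @ $18 + 290 @ $17 + 55 @ $19 + 385 @ $26 = $19,495
Check: goods available $29,933 = COGS $10,438 + ending $19,495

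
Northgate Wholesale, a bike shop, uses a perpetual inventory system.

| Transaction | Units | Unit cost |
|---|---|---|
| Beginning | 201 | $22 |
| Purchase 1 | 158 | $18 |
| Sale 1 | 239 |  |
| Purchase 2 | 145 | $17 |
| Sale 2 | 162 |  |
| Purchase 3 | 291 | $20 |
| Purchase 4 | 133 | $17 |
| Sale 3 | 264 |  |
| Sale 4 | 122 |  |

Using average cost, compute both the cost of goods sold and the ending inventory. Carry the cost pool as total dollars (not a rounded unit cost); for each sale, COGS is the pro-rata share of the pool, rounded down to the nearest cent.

After Beginning: 201 on hand, pool $4,422.00 (≈ $22.0000 each)
After Purchase 1: 359 on hand, pool $7,266.00 (≈ $20.2396 each)
Sale 1, sell 239: 239/359 × $7,266.00 → $4,837.25
After Purchase 2: 265 on hand, pool $4,893.75 (≈ $18.4670 each)
Sale 2, sell 162: 162/265 × $4,893.75 → $2,991.65
After Purchase 3: 394 on hand, pool $7,722.10 (≈ $19.5992 each)
After Purchase 4: 527 on hand, pool $9,983.10 (≈ $18.9433 each)
Sale 3, sell 264: 264/527 × $9,983.10 → $5,001.02
Sale 4, sell 122: 122/263 × $4,982.08 → $2,311.07
Total COGS = $4,837.25 + $2,991.65 + $5,001.02 + $2,311.07 = $15,140.99
Ending inventory (cost pool remaining) = $2,671.01

COGS = $15,140.99; ending inventory = $2,671.01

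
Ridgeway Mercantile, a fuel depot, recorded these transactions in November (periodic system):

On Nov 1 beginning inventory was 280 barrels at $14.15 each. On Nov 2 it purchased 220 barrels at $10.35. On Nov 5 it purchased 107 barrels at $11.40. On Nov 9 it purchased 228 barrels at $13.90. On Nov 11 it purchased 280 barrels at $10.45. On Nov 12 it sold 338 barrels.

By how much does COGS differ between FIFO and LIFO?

FIFO COGS: 280 @ $14.15 + 58 @ $10.35 = $4,562.30
LIFO COGS: 280 @ $10.45 + 58 @ $13.90 = $3,732.20
Difference = |$4,562.30 − $3,732.20| = $830.10

$830.10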